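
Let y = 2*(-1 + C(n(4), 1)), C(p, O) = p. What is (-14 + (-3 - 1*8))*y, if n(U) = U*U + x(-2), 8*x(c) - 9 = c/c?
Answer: -1625/2 ≈ -812.50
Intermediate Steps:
x(c) = 5/4 (x(c) = 9/8 + (c/c)/8 = 9/8 + (1/8)*1 = 9/8 + 1/8 = 5/4)
n(U) = 5/4 + U**2 (n(U) = U*U + 5/4 = U**2 + 5/4 = 5/4 + U**2)
y = 65/2 (y = 2*(-1 + (5/4 + 4**2)) = 2*(-1 + (5/4 + 16)) = 2*(-1 + 69/4) = 2*(65/4) = 65/2 ≈ 32.500)
(-14 + (-3 - 1*8))*y = (-14 + (-3 - 1*8))*(65/2) = (-14 + (-3 - 8))*(65/2) = (-14 - 11)*(65/2) = -25*65/2 = -1625/2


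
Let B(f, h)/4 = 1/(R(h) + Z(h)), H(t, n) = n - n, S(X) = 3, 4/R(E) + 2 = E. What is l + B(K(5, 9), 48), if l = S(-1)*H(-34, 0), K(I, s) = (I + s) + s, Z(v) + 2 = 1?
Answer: -92/21 ≈ -4.3810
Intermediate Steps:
R(E) = 4/(-2 + E)
Z(v) = -1 (Z(v) = -2 + 1 = -1)
K(I, s) = I + 2*s
H(t, n) = 0
B(f, h) = 4/(-1 + 4/(-2 + h)) (B(f, h) = 4/(4/(-2 + h) - 1) = 4/(-1 + 4/(-2 + h)))
l = 0 (l = 3*0 = 0)
l + B(K(5, 9), 48) = 0 + 4*(2 - 1*48)/(-6 + 48) = 0 + 4*(2 - 48)/42 = 0 + 4*(1/42)*(-46) = 0 - 92/21 = -92/21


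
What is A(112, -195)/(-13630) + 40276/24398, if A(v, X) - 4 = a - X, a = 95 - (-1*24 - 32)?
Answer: 27021129/16627237 ≈ 1.6251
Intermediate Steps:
a = 151 (a = 95 - (-24 - 32) = 95 - 1*(-56) = 95 + 56 = 151)
A(v, X) = 155 - X (A(v, X) = 4 + (151 - X) = 155 - X)
A(112, -195)/(-13630) + 40276/24398 = (155 - 1*(-195))/(-13630) + 40276/24398 = (155 + 195)*(-1/13630) + 40276*(1/24398) = 350*(-1/13630) + 20138/12199 = -35/1363 + 20138/12199 = 27021129/16627237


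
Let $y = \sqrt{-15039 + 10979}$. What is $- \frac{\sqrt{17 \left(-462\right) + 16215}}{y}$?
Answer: $\frac{3 i \sqrt{942935}}{2030} \approx 1.435 i$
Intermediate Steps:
$y = 2 i \sqrt{1015}$ ($y = \sqrt{-4060} = 2 i \sqrt{1015} \approx 63.718 i$)
$- \frac{\sqrt{17 \left(-462\right) + 16215}}{y} = - \frac{\sqrt{17 \left(-462\right) + 16215}}{2 i \sqrt{1015}} = - \sqrt{-7854 + 16215} \left(- \frac{i \sqrt{1015}}{2030}\right) = - \sqrt{8361} \left(- \frac{i \sqrt{1015}}{2030}\right) = - 3 \sqrt{929} \left(- \frac{i \sqrt{1015}}{2030}\right) = - \frac{\left(-3\right) i \sqrt{942935}}{2030} = \frac{3 i \sqrt{942935}}{2030}$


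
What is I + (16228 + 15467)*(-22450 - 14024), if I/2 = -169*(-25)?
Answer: -1156034980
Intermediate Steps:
I = 8450 (I = 2*(-169*(-25)) = 2*4225 = 8450)
I + (16228 + 15467)*(-22450 - 14024) = 8450 + (16228 + 15467)*(-22450 - 14024) = 8450 + 31695*(-36474) = 8450 - 1156043430 = -1156034980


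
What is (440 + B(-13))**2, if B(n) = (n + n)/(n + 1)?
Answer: 7038409/36 ≈ 1.9551e+5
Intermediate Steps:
B(n) = 2*n/(1 + n) (B(n) = (2*n)/(1 + n) = 2*n/(1 + n))
(440 + B(-13))**2 = (440 + 2*(-13)/(1 - 13))**2 = (440 + 2*(-13)/(-12))**2 = (440 + 2*(-13)*(-1/12))**2 = (440 + 13/6)**2 = (2653/6)**2 = 7038409/36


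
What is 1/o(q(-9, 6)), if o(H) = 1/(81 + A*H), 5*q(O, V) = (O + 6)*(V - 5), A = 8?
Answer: 381/5 ≈ 76.200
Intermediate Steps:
q(O, V) = (-5 + V)*(6 + O)/5 (q(O, V) = ((O + 6)*(V - 5))/5 = ((6 + O)*(-5 + V))/5 = ((-5 + V)*(6 + O))/5 = (-5 + V)*(6 + O)/5)
o(H) = 1/(81 + 8*H)
1/o(q(-9, 6)) = 1/(1/(81 + 8*(-6 - 1*(-9) + (6/5)*6 + (1/5)*(-9)*6))) = 1/(1/(81 + 8*(-6 + 9 + 36/5 - 54/5))) = 1/(1/(81 + 8*(-3/5))) = 1/(1/(81 - 24/5)) = 1/(1/(381/5)) = 1/(5/381) = 381/5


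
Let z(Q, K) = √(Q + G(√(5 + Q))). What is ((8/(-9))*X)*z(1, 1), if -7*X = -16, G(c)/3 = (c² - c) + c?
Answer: -128*√19/63 ≈ -8.8562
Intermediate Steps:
G(c) = 3*c² (G(c) = 3*((c² - c) + c) = 3*c²)
z(Q, K) = √(15 + 4*Q) (z(Q, K) = √(Q + 3*(√(5 + Q))²) = √(Q + 3*(5 + Q)) = √(Q + (15 + 3*Q)) = √(15 + 4*Q))
X = 16/7 (X = -⅐*(-16) = 16/7 ≈ 2.2857)
((8/(-9))*X)*z(1, 1) = ((8/(-9))*(16/7))*√(15 + 4*1) = ((8*(-⅑))*(16/7))*√(15 + 4) = (-8/9*16/7)*√19 = -128*√19/63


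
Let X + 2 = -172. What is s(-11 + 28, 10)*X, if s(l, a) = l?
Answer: -2958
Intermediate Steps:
X = -174 (X = -2 - 172 = -174)
s(-11 + 28, 10)*X = (-11 + 28)*(-174) = 17*(-174) = -2958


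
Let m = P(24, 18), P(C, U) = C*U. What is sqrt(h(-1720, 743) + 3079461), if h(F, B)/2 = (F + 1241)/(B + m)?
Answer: sqrt(170063188699)/235 ≈ 1754.8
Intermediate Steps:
m = 432 (m = 24*18 = 432)
h(F, B) = 2*(1241 + F)/(432 + B) (h(F, B) = 2*((F + 1241)/(B + 432)) = 2*((1241 + F)/(432 + B)) = 2*(1241 + F)/(432 + B))
sqrt(h(-1720, 743) + 3079461) = sqrt(2*(1241 - 1720)/(432 + 743) + 3079461) = sqrt(2*(-479)/1175 + 3079461) = sqrt(2*(1/1175)*(-479) + 3079461) = sqrt(-958/1175 + 3079461) = sqrt(3618365717/1175) = sqrt(170063188699)/235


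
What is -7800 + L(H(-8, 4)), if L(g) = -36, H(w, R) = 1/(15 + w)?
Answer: -7836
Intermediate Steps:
-7800 + L(H(-8, 4)) = -7800 - 36 = -7836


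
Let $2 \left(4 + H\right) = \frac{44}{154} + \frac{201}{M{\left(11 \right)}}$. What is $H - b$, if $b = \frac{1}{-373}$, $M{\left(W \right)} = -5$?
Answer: $- \frac{625451}{26110} \approx -23.954$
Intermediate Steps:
$H = - \frac{1677}{70}$ ($H = -4 + \frac{\frac{44}{154} + \frac{201}{-5}}{2} = -4 + \frac{44 \cdot \frac{1}{154} + 201 \left(- \frac{1}{5}\right)}{2} = -4 + \frac{\frac{2}{7} - \frac{201}{5}}{2} = -4 + \frac{1}{2} \left(- \frac{1397}{35}\right) = -4 - \frac{1397}{70} = - \frac{1677}{70} \approx -23.957$)
$b = - \frac{1}{373} \approx -0.002681$
$H - b = - \frac{1677}{70} - - \frac{1}{373} = - \frac{1677}{70} + \frac{1}{373} = - \frac{625451}{26110}$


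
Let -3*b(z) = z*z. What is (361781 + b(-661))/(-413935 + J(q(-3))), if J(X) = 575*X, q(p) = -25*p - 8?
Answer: -324211/563115 ≈ -0.57575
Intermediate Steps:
b(z) = -z²/3 (b(z) = -z*z/3 = -z²/3)
q(p) = -8 - 25*p
(361781 + b(-661))/(-413935 + J(q(-3))) = (361781 - ⅓*(-661)²)/(-413935 + 575*(-8 - 25*(-3))) = (361781 - ⅓*436921)/(-413935 + 575*(-8 + 75)) = (361781 - 436921/3)/(-413935 + 575*67) = 648422/(3*(-413935 + 38525)) = (648422/3)/(-375410) = (648422/3)*(-1/375410) = -324211/563115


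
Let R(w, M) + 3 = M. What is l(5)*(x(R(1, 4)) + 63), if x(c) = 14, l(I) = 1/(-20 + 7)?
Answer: -77/13 ≈ -5.9231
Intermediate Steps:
R(w, M) = -3 + M
l(I) = -1/13 (l(I) = 1/(-13) = -1/13)
l(5)*(x(R(1, 4)) + 63) = -(14 + 63)/13 = -1/13*77 = -77/13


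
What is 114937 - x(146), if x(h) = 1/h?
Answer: 16780801/146 ≈ 1.1494e+5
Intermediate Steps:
114937 - x(146) = 114937 - 1/146 = 16780801/146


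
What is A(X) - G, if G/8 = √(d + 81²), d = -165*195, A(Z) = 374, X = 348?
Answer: 374 - 24*I*√2846 ≈ 374.0 - 1280.3*I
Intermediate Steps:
d = -32175
G = 24*I*√2846 (G = 8*√(-32175 + 81²) = 8*√(-32175 + 6561) = 8*√(-25614) = 8*(3*I*√2846) = 24*I*√2846 ≈ 1280.3*I)
A(X) - G = 374 - 24*I*√2846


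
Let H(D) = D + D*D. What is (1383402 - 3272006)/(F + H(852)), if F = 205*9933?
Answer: -1888604/2763021 ≈ -0.68353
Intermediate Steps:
F = 2036265
H(D) = D + D²
(1383402 - 3272006)/(F + H(852)) = (1383402 - 3272006)/(2036265 + 852*(1 + 852)) = -1888604/(2036265 + 852*853) = -1888604/(2036265 + 726756) = -1888604/2763021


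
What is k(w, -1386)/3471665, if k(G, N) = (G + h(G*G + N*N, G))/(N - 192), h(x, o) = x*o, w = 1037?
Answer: -1553615771/2739143685 ≈ -0.56719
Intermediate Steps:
h(x, o) = o*x
k(G, N) = (G + G*(G**2 + N**2))/(-192 + N) (k(G, N) = (G + G*(G*G + N*N))/(N - 192) = (G + G*(G**2 + N**2))/(-192 + N))
k(w, -1386)/3471665 = (1037*(1 + 1037**2 + (-1386)**2)/(-192 - 1386))/3471665 = (1037*(1 + 1075369 + 1920996)/(-1578))*(1/3471665) = (1037*(-1/1578)*2996366)*(1/3471665) = -1553615771/789*1/3471665 = -1553615771/2739143685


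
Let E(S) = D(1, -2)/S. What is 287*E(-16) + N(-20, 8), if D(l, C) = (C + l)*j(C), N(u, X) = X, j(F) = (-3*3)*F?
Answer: 2647/8 ≈ 330.88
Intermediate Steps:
j(F) = -9*F
D(l, C) = -9*C*(C + l) (D(l, C) = (C + l)*(-9*C) = -9*C*(C + l))
E(S) = -18/S (E(S) = (-9*(-2)*(-2 + 1))/S = (-9*(-2)*(-1))/S = -18/S)
287*E(-16) + N(-20, 8) = 287*(-18/(-16)) + 8 = 287*(-18*(-1/16)) + 8 = 287*(9/8) + 8 = 2583/8 + 8 = 2647/8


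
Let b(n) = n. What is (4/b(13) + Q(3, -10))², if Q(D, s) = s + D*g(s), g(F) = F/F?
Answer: 7569/169 ≈ 44.787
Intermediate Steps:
g(F) = 1
Q(D, s) = D + s (Q(D, s) = s + D*1 = s + D = D + s)
(4/b(13) + Q(3, -10))² = (4/13 + (3 - 10))² = (4*(1/13) - 7)² = (4/13 - 7)² = (-87/13)² = 7569/169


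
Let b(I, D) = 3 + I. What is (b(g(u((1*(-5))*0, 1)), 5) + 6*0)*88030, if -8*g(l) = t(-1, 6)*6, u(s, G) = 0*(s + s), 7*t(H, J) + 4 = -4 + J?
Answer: 1980675/7 ≈ 2.8295e+5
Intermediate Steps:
t(H, J) = -8/7 + J/7 (t(H, J) = -4/7 + (-4 + J)/7 = -4/7 + (-4/7 + J/7) = -8/7 + J/7)
u(s, G) = 0 (u(s, G) = 0*(2*s) = 0)
g(l) = 3/14 (g(l) = -(-8/7 + (⅐)*6)*6/8 = -(-8/7 + 6/7)*6/8 = -(-1)*6/28 = -⅛*(-12/7) = 3/14)
(b(g(u((1*(-5))*0, 1)), 5) + 6*0)*88030 = ((3 + 3/14) + 6*0)*88030 = (45/14 + 0)*88030 = (45/14)*88030 = 1980675/7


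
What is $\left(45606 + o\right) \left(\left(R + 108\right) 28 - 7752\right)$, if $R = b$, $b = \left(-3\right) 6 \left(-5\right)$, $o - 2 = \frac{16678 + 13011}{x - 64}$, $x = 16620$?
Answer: $- \frac{416823886824}{4139} \approx -1.0071 \cdot 10^{8}$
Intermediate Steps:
$o = \frac{62801}{16556}$ ($o = 2 + \frac{16678 + 13011}{16620 - 64} = 2 + \frac{29689}{16556} = \frac{62801}{16556} \approx 3.7932$)
$b = 90$ ($b = \left(-18\right) \left(-5\right) = 90$)
$R = 90$
$\left(45606 + o\right) \left(\left(R + 108\right) 28 - 7752\right) = \left(45606 + \frac{62801}{16556}\right) \left(\left(90 + 108\right) 28 - 7752\right) = \frac{755115737 \left(198 \cdot 28 - 7752\right)}{16556} = \frac{755115737 \left(5544 - 7752\right)}{16556} = \frac{755115737}{16556} \left(-2208\right) = - \frac{416823886824}{4139}$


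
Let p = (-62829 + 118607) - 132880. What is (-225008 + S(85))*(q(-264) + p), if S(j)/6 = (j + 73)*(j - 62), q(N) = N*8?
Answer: 16096601656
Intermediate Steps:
q(N) = 8*N
p = -77102 (p = 55778 - 132880 = -77102)
S(j) = 6*(-62 + j)*(73 + j) (S(j) = 6*((j + 73)*(j - 62)) = 6*((73 + j)*(-62 + j)) = 6*((-62 + j)*(73 + j)) = 6*(-62 + j)*(73 + j))
(-225008 + S(85))*(q(-264) + p) = (-225008 + (-27156 + 6*85² + 66*85))*(8*(-264) - 77102) = (-225008 + (-27156 + 6*7225 + 5610))*(-2112 - 77102) = (-225008 + (-27156 + 43350 + 5610))*(-79214) = (-225008 + 21804)*(-79214) = -203204*(-79214) = 16096601656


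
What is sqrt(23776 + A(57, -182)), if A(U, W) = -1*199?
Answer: sqrt(23577) ≈ 153.55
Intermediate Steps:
A(U, W) = -199
sqrt(23776 + A(57, -182)) = sqrt(23776 - 199) = sqrt(23577)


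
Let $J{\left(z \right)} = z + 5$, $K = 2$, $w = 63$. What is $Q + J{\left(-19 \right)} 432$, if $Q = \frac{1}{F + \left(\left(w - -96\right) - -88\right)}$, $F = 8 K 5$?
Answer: $- \frac{1977695}{327} \approx -6048.0$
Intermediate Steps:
$J{\left(z \right)} = 5 + z$
$F = 80$ ($F = 8 \cdot 2 \cdot 5 = 16 \cdot 5 = 80$)
$Q = \frac{1}{327}$ ($Q = \frac{1}{80 + \left(\left(63 - -96\right) - -88\right)} = \frac{1}{80 + \left(\left(63 + 96\right) + 88\right)} = \frac{1}{80 + \left(159 + 88\right)} = \frac{1}{80 + 247} = \frac{1}{327} \approx 0.0030581$)
$Q + J{\left(-19 \right)} 432 = \frac{1}{327} + \left(5 - 19\right) 432 = \frac{1}{327} - 6048 = - \frac{1977695}{327}$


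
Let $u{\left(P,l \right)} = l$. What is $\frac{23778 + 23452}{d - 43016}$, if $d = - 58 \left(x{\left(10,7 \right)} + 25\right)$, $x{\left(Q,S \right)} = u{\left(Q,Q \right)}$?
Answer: $- \frac{23615}{22523} \approx -1.0485$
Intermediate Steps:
$x{\left(Q,S \right)} = Q$
$d = -2030$ ($d = - 58 \left(10 + 25\right) = \left(-58\right) 35 = -2030$)
$\frac{23778 + 23452}{d - 43016} = \frac{23778 + 23452}{-2030 - 43016} = \frac{47230}{-45046} = 47230 \left(- \frac{1}{45046}\right) = - \frac{23615}{22523}$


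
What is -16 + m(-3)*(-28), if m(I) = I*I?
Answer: -268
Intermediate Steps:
m(I) = I²
-16 + m(-3)*(-28) = -16 + (-3)²*(-28) = -16 + 9*(-28) = -16 - 252 = -268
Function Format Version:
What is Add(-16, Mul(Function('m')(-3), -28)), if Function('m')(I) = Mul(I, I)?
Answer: -268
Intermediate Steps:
Function('m')(I) = Pow(I, 2)
Add(-16, Mul(Function('m')(-3), -28)) = Add(-16, Mul(Pow(-3, 2), -28)) = Add(-16, Mul(9, -28)) = Add(-16, -252) = -268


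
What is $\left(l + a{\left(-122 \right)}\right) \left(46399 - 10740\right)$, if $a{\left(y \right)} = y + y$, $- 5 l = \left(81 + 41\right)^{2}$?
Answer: $- \frac{574252536}{5} \approx -1.1485 \cdot 10^{8}$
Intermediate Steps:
$l = - \frac{14884}{5}$ ($l = - \frac{\left(81 + 41\right)^{2}}{5} = - \frac{122^{2}}{5} = \left(- \frac{1}{5}\right) 14884 = - \frac{14884}{5} \approx -2976.8$)
$a{\left(y \right)} = 2 y$
$\left(l + a{\left(-122 \right)}\right) \left(46399 - 10740\right) = \left(- \frac{14884}{5} + 2 \left(-122\right)\right) \left(46399 - 10740\right) = \left(- \frac{14884}{5} - 244\right) \left(46399 - 10740\right) = \left(- \frac{16104}{5}\right) 35659 = - \frac{574252536}{5}$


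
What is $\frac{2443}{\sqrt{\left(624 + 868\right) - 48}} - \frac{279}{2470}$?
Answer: $\frac{79258}{1235} \approx 64.177$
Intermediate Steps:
$\frac{2443}{\sqrt{\left(624 + 868\right) - 48}} - \frac{279}{2470} = \frac{2443}{\sqrt{1492 - 48}} - \frac{279}{2470} = \frac{2443}{\sqrt{1444}} - \frac{279}{2470} = \frac{2443}{38} - \frac{279}{2470} = \frac{79258}{1235}$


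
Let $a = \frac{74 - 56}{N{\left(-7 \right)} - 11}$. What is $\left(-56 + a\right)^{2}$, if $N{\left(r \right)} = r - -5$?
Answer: $\frac{556516}{169} \approx 3293.0$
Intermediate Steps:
$N{\left(r \right)} = 5 + r$ ($N{\left(r \right)} = r + 5 = 5 + r$)
$a = - \frac{18}{13}$ ($a = \frac{74 - 56}{\left(5 - 7\right) - 11} = \frac{18}{-2 - 11} = \frac{18}{-13} = 18 \left(- \frac{1}{13}\right) = - \frac{18}{13} \approx -1.3846$)
$\left(-56 + a\right)^{2} = \left(-56 - \frac{18}{13}\right)^{2} = \left(- \frac{746}{13}\right)^{2} = \frac{556516}{169}$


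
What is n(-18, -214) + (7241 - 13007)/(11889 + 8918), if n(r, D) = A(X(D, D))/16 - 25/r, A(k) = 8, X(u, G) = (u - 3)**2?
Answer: 301825/187263 ≈ 1.6118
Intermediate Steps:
X(u, G) = (-3 + u)**2
n(r, D) = 1/2 - 25/r (n(r, D) = 8/16 - 25/r = 8*(1/16) - 25/r = 1/2 - 25/r)
n(-18, -214) + (7241 - 13007)/(11889 + 8918) = (1/2)*(-50 - 18)/(-18) + (7241 - 13007)/(11889 + 8918) = (1/2)*(-1/18)*(-68) - 5766/20807 = 17/9 - 5766*1/20807 = 17/9 - 5766/20807 = 301825/187263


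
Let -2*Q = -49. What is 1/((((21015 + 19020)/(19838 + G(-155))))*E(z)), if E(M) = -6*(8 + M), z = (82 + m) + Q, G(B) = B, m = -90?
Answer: -2187/653905 ≈ -0.0033445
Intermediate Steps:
Q = 49/2 (Q = -½*(-49) = 49/2 ≈ 24.500)
z = 33/2 (z = (82 - 90) + 49/2 = -8 + 49/2 = 33/2 ≈ 16.500)
E(M) = -48 - 6*M
1/((((21015 + 19020)/(19838 + G(-155))))*E(z)) = 1/((((21015 + 19020)/(19838 - 155)))*(-48 - 6*33/2)) = 1/(((40035/19683))*(-48 - 99)) = 1/((40035*(1/19683))*(-147)) = -1/147/(13345/6561) = (6561/13345)*(-1/147) = -2187/653905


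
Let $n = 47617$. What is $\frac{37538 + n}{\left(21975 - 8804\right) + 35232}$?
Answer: $\frac{85155}{48403} \approx 1.7593$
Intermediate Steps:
$\frac{37538 + n}{\left(21975 - 8804\right) + 35232} = \frac{37538 + 47617}{\left(21975 - 8804\right) + 35232} = \frac{85155}{\left(21975 - 8804\right) + 35232} = \frac{85155}{13171 + 35232} = \frac{85155}{48403}$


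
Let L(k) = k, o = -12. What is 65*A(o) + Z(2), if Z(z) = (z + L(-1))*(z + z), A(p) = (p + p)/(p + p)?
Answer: 69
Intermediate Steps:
A(p) = 1 (A(p) = (2*p)/((2*p)) = (2*p)*(1/(2*p)) = 1)
Z(z) = 2*z*(-1 + z) (Z(z) = (z - 1)*(z + z) = (-1 + z)*(2*z) = 2*z*(-1 + z))
65*A(o) + Z(2) = 65*1 + 2*2*(-1 + 2) = 65 + 2*2*1 = 65 + 4 = 69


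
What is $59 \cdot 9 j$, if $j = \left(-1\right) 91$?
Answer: $-48321$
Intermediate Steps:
$j = -91$
$59 \cdot 9 j = 59 \cdot 9 \left(-91\right) = 531 \left(-91\right) = -48321$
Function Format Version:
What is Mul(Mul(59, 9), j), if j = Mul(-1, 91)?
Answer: -48321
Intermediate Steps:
j = -91
Mul(Mul(59, 9), j) = Mul(Mul(59, 9), -91) = Mul(531, -91) = -48321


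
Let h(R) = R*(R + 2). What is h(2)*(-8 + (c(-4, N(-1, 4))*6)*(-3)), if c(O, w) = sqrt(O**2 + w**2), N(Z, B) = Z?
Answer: -64 - 144*sqrt(17) ≈ -657.73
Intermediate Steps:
h(R) = R*(2 + R)
h(2)*(-8 + (c(-4, N(-1, 4))*6)*(-3)) = (2*(2 + 2))*(-8 + (sqrt((-4)**2 + (-1)**2)*6)*(-3)) = (2*4)*(-8 + (sqrt(16 + 1)*6)*(-3)) = 8*(-8 + (sqrt(17)*6)*(-3)) = 8*(-8 + (6*sqrt(17))*(-3)) = 8*(-8 - 18*sqrt(17)) = -64 - 144*sqrt(17)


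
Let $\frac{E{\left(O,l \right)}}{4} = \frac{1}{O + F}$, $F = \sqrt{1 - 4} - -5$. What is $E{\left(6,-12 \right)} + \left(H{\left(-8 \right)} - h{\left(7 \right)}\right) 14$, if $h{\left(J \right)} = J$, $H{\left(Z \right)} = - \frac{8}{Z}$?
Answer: $\frac{4 \left(- 21 \sqrt{3} + 230 i\right)}{\sqrt{3} - 11 i} \approx -83.645 - 0.055873 i$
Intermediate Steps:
$F = 5 + i \sqrt{3}$ ($F = \sqrt{-3} + 5 = i \sqrt{3} + 5 = 5 + i \sqrt{3} \approx 5.0 + 1.732 i$)
$E{\left(O,l \right)} = \frac{4}{5 + O + i \sqrt{3}}$ ($E{\left(O,l \right)} = \frac{4}{O + \left(5 + i \sqrt{3}\right)} = \frac{4}{5 + O + i \sqrt{3}}$)
$E{\left(6,-12 \right)} + \left(H{\left(-8 \right)} - h{\left(7 \right)}\right) 14 = \frac{4}{5 + 6 + i \sqrt{3}} + \left(- \frac{8}{-8} - 7\right) 14 = \frac{4}{11 + i \sqrt{3}} + \left(\left(-8\right) \left(- \frac{1}{8}\right) - 7\right) 14 = \frac{4}{11 + i \sqrt{3}} + \left(1 - 7\right) 14 = \frac{4}{11 + i \sqrt{3}} - 84 = -84 + \frac{4}{11 + i \sqrt{3}}$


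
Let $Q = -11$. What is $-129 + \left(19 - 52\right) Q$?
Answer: $234$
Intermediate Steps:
$-129 + \left(19 - 52\right) Q = -129 + \left(19 - 52\right) \left(-11\right) = -129 - -363 = -129 + 363 = 234$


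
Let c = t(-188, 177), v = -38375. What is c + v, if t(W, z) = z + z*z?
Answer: -6869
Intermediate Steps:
t(W, z) = z + z²
c = 31506 (c = 177*(1 + 177) = 177*178 = 31506)
c + v = 31506 - 38375 = -6869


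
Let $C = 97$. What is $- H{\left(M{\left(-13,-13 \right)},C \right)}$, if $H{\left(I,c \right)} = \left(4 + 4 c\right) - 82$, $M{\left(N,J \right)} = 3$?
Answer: $-310$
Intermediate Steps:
$H{\left(I,c \right)} = -78 + 4 c$ ($H{\left(I,c \right)} = \left(4 + 4 c\right) - 82 = -78 + 4 c$)
$- H{\left(M{\left(-13,-13 \right)},C \right)} = - (-78 + 4 \cdot 97) = - (-78 + 388) = \left(-1\right) 310 = -310$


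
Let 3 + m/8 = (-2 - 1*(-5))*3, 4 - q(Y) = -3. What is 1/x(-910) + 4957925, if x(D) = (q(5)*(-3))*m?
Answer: 4997588399/1008 ≈ 4.9579e+6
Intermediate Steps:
q(Y) = 7 (q(Y) = 4 - 1*(-3) = 4 + 3 = 7)
m = 48 (m = -24 + 8*((-2 - 1*(-5))*3) = -24 + 8*((-2 + 5)*3) = -24 + 8*(3*3) = -24 + 8*9 = -24 + 72 = 48)
x(D) = -1008 (x(D) = (7*(-3))*48 = -21*48 = -1008)
1/x(-910) + 4957925 = 1/(-1008) + 4957925 = -1/1008 + 4957925 = 4997588399/1008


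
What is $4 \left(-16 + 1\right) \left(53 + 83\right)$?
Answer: $-8160$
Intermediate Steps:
$4 \left(-16 + 1\right) \left(53 + 83\right) = 4 \left(\left(-15\right) 136\right) = 4 \left(-2040\right) = -8160$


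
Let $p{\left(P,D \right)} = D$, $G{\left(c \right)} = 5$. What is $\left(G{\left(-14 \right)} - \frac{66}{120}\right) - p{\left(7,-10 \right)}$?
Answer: $\frac{289}{20} \approx 14.45$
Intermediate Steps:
$\left(G{\left(-14 \right)} - \frac{66}{120}\right) - p{\left(7,-10 \right)} = \left(5 - \frac{66}{120}\right) - -10 = \left(5 - 66 \cdot \frac{1}{120}\right) + 10 = \left(5 - \frac{11}{20}\right) + 10 = \frac{89}{20} + 10 = \frac{289}{20}$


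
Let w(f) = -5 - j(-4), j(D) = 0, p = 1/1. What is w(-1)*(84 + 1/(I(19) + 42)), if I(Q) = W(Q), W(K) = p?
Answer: -18065/43 ≈ -420.12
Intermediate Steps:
p = 1
W(K) = 1
I(Q) = 1
w(f) = -5 (w(f) = -5 - 1*0 = -5 + 0 = -5)
w(-1)*(84 + 1/(I(19) + 42)) = -5*(84 + 1/(1 + 42)) = -5*(84 + 1/43) = -5*3613/43 = -18065/43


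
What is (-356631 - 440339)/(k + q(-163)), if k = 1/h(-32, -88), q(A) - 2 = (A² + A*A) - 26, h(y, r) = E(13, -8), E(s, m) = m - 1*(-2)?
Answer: -4781820/318683 ≈ -15.005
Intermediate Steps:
E(s, m) = 2 + m (E(s, m) = m + 2 = 2 + m)
h(y, r) = -6 (h(y, r) = 2 - 8 = -6)
q(A) = -24 + 2*A² (q(A) = 2 + ((A² + A*A) - 26) = 2 + ((A² + A²) - 26) = 2 + (2*A² - 26) = 2 + (-26 + 2*A²) = -24 + 2*A²)
k = -⅙ (k = 1/(-6) = -⅙ ≈ -0.16667)
(-356631 - 440339)/(k + q(-163)) = (-356631 - 440339)/(-⅙ + (-24 + 2*(-163)²)) = -796970/(-⅙ + (-24 + 2*26569)) = -796970/(-⅙ + (-24 + 53138)) = -796970/(-⅙ + 53114) = -796970/318683/6 = -796970*6/318683 = -4781820/318683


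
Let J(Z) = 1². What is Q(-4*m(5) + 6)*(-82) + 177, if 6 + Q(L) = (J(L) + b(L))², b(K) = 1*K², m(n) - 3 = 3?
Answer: -8660581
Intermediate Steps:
J(Z) = 1
m(n) = 6 (m(n) = 3 + 3 = 6)
b(K) = K²
Q(L) = -6 + (1 + L²)²
Q(-4*m(5) + 6)*(-82) + 177 = (-6 + (1 + (-4*6 + 6)²)²)*(-82) + 177 = (-6 + (1 + (-24 + 6)²)²)*(-82) + 177 = (-6 + (1 + (-18)²)²)*(-82) + 177 = (-6 + (1 + 324)²)*(-82) + 177 = (-6 + 325²)*(-82) + 177 = (-6 + 105625)*(-82) + 177 = 105619*(-82) + 177 = -8660758 + 177 = -8660581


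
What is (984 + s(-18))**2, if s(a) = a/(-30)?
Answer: 24235929/25 ≈ 9.6944e+5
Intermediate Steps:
s(a) = -a/30 (s(a) = a*(-1/30) = -a/30)
(984 + s(-18))**2 = (984 - 1/30*(-18))**2 = (984 + 3/5)**2 = (4923/5)**2 = 24235929/25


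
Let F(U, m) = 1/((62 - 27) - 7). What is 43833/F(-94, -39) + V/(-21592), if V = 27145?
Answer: 26500352663/21592 ≈ 1.2273e+6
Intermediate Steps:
F(U, m) = 1/28 (F(U, m) = 1/(35 - 7) = 1/28)
43833/F(-94, -39) + V/(-21592) = 43833/(1/28) + 27145/(-21592) = 43833*28 + 27145*(-1/21592) = 1227324 - 27145/21592 = 26500352663/21592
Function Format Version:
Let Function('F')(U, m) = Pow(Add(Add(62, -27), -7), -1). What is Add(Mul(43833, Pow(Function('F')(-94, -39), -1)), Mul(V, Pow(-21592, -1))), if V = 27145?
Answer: Rational(26500352663, 21592) ≈ 1.2273e+6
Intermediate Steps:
Function('F')(U, m) = Rational(1, 28) (Function('F')(U, m) = Pow(Add(35, -7), -1) = Pow(28, -1) = Rational(1, 28))
Add(Mul(43833, Pow(Function('F')(-94, -39), -1)), Mul(V, Pow(-21592, -1))) = Add(Mul(43833, Pow(Rational(1, 28), -1)), Mul(27145, Pow(-21592, -1))) = Add(Mul(43833, 28), Mul(27145, Rational(-1, 21592))) = Add(1227324, Rational(-27145, 21592)) = Rational(26500352663, 21592)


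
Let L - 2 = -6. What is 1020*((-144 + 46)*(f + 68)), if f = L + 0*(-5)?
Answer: -6397440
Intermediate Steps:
L = -4 (L = 2 - 6 = -4)
f = -4 (f = -4 + 0*(-5) = -4 + 0 = -4)
1020*((-144 + 46)*(f + 68)) = 1020*((-144 + 46)*(-4 + 68)) = 1020*(-98*64) = 1020*(-6272) = -6397440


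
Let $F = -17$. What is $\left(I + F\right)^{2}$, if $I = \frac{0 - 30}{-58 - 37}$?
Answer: $\frac{100489}{361} \approx 278.36$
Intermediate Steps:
$I = \frac{6}{19}$ ($I = - \frac{30}{-95} = \left(-30\right) \left(- \frac{1}{95}\right) = \frac{6}{19} \approx 0.31579$)
$\left(I + F\right)^{2} = \left(\frac{6}{19} - 17\right)^{2} = \left(- \frac{317}{19}\right)^{2} = \frac{100489}{361}$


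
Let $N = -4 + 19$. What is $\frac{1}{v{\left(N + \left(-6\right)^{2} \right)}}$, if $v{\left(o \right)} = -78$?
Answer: $- \frac{1}{78} \approx -0.012821$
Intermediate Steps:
$N = 15$
$\frac{1}{v{\left(N + \left(-6\right)^{2} \right)}} = \frac{1}{-78} = - \frac{1}{78}$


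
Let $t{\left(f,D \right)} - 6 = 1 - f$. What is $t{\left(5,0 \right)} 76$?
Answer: $152$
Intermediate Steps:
$t{\left(f,D \right)} = 7 - f$ ($t{\left(f,D \right)} = 6 - \left(-1 + f\right) = 7 - f$)
$t{\left(5,0 \right)} 76 = \left(7 - 5\right) 76 = 2 \cdot 76 = 152$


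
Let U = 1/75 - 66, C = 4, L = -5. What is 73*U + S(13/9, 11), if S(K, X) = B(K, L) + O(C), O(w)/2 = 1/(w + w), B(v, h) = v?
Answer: -4333799/900 ≈ -4815.3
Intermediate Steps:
O(w) = 1/w (O(w) = 2/(w + w) = 2/((2*w)) = 2*(1/(2*w)) = 1/w)
U = -4949/75 (U = 1/75 - 66 = -4949/75 ≈ -65.987)
S(K, X) = ¼ + K (S(K, X) = K + 1/4 = K + ¼ = ¼ + K)
73*U + S(13/9, 11) = 73*(-4949/75) + (¼ + 13/9) = -361277/75 + (¼ + 13*(⅑)) = -361277/75 + (¼ + 13/9) = -361277/75 + 61/36 = -4333799/900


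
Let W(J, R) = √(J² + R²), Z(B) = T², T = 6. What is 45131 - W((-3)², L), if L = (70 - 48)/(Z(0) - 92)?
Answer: 45131 - 5*√2545/28 ≈ 45122.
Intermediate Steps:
Z(B) = 36 (Z(B) = 6² = 36)
L = -11/28 (L = (70 - 48)/(36 - 92) = 22/(-56) = 22*(-1/56) = -11/28 ≈ -0.39286)
45131 - W((-3)², L) = 45131 - √(((-3)²)² + (-11/28)²) = 45131 - √(9² + 121/784) = 45131 - √(81 + 121/784) = 45131 - √(63625/784) = 45131 - 5*√2545/28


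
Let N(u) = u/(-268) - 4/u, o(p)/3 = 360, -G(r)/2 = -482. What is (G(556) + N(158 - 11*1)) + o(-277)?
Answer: 80502743/39396 ≈ 2043.4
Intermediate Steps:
G(r) = 964 (G(r) = -2*(-482) = 964)
o(p) = 1080 (o(p) = 3*360 = 1080)
N(u) = -4/u - u/268 (N(u) = u*(-1/268) - 4/u = -u/268 - 4/u = -4/u - u/268)
(G(556) + N(158 - 11*1)) + o(-277) = (964 + (-4/(158 - 11*1) - (158 - 11*1)/268)) + 1080 = (964 + (-4/(158 - 11) - (158 - 11)/268)) + 1080 = (964 + (-4/147 - 1/268*147)) + 1080 = (964 + (-4*1/147 - 147/268)) + 1080 = (964 + (-4/147 - 147/268)) + 1080 = (964 - 22681/39396) + 1080 = 37955063/39396 + 1080 = 80502743/39396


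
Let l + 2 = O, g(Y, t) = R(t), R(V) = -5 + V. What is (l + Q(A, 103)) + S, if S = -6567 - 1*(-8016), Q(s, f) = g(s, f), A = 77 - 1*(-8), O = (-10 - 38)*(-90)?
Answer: 5865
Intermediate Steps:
g(Y, t) = -5 + t
O = 4320 (O = -48*(-90) = 4320)
A = 85 (A = 77 + 8 = 85)
l = 4318 (l = -2 + 4320 = 4318)
Q(s, f) = -5 + f
S = 1449 (S = -6567 + 8016 = 1449)
(l + Q(A, 103)) + S = (4318 + (-5 + 103)) + 1449 = (4318 + 98) + 1449 = 4416 + 1449 = 5865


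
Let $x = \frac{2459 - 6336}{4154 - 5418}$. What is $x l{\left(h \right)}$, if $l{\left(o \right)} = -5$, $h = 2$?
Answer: $- \frac{19385}{1264} \approx -15.336$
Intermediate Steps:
$x = \frac{3877}{1264}$ ($x = - \frac{3877}{-1264} = \left(-3877\right) \left(- \frac{1}{1264}\right) = \frac{3877}{1264} \approx 3.0672$)
$x l{\left(h \right)} = \frac{3877}{1264} \left(-5\right) = - \frac{19385}{1264}$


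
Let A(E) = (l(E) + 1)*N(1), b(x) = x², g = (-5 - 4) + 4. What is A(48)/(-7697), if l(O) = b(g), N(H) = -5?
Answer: 130/7697 ≈ 0.016890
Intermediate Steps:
g = -5 (g = -9 + 4 = -5)
l(O) = 25 (l(O) = (-5)² = 25)
A(E) = -130 (A(E) = (25 + 1)*(-5) = 26*(-5) = -130)
A(48)/(-7697) = -130/(-7697) = -130*(-1/7697) = 130/7697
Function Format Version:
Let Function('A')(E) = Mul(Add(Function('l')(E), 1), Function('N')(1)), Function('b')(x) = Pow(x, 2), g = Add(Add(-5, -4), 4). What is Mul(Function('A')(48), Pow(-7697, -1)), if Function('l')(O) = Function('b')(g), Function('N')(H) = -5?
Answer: Rational(130, 7697) ≈ 0.016890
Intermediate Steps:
g = -5 (g = Add(-9, 4) = -5)
Function('l')(O) = 25 (Function('l')(O) = Pow(-5, 2) = 25)
Function('A')(E) = -130 (Function('A')(E) = Mul(Add(25, 1), -5) = Mul(26, -5) = -130)
Mul(Function('A')(48), Pow(-7697, -1)) = Mul(-130, Pow(-7697, -1)) = Mul(-130, Rational(-1, 7697)) = Rational(130, 7697)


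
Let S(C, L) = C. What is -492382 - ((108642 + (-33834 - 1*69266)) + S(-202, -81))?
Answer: -497722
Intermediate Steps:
-492382 - ((108642 + (-33834 - 1*69266)) + S(-202, -81)) = -492382 - ((108642 + (-33834 - 1*69266)) - 202) = -492382 - ((108642 + (-33834 - 69266)) - 202) = -492382 - ((108642 - 103100) - 202) = -492382 - (5542 - 202) = -492382 - 1*5340 = -492382 - 5340 = -497722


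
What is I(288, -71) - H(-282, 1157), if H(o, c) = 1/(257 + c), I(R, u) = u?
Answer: -100395/1414 ≈ -71.001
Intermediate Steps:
I(288, -71) - H(-282, 1157) = -71 - 1/(257 + 1157) = -71 - 1/1414 = -100395/1414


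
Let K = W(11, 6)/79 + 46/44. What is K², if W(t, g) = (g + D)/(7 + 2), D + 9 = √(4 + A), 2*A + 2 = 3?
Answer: 9824761/9061932 + 5429*√2/1235718 ≈ 1.0904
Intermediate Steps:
A = ½ (A = -1 + (½)*3 = -1 + 3/2 = ½ ≈ 0.50000)
D = -9 + 3*√2/2 (D = -9 + √(4 + ½) = -9 + √(9/2) = -9 + 3*√2/2 ≈ -6.8787)
W(t, g) = -1 + √2/6 + g/9 (W(t, g) = (g + (-9 + 3*√2/2))/(7 + 2) = (-9 + g + 3*√2/2)/9 = (-9 + g + 3*√2/2)*(⅑) = -1 + √2/6 + g/9)
K = 5429/5214 + √2/474 (K = (-1 + √2/6 + (⅑)*6)/79 + 46/44 = (-1 + √2/6 + ⅔)*(1/79) + 46*(1/44) = (-⅓ + √2/6)*(1/79) + 23/22 = (-1/237 + √2/474) + 23/22 = 5429/5214 + √2/474 ≈ 1.0442)
K² = (5429/5214 + √2/474)²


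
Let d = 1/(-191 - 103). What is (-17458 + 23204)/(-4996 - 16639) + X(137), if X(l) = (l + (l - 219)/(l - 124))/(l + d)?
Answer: 7798200964/11328107635 ≈ 0.68839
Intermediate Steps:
d = -1/294 (d = 1/(-294) = -1/294 ≈ -0.0034014)
X(l) = (l + (-219 + l)/(-124 + l))/(-1/294 + l) (X(l) = (l + (l - 219)/(l - 124))/(l - 1/294) = (l + (-219 + l)/(-124 + l))/(-1/294 + l))
(-17458 + 23204)/(-4996 - 16639) + X(137) = (-17458 + 23204)/(-4996 - 16639) + 294*(-219 + 137² - 123*137)/(124 - 36457*137 + 294*137²) = 5746/(-21635) + 294*(-219 + 18769 - 16851)/(124 - 4994609 + 294*18769) = 5746*(-1/21635) + 294*1699/(124 - 4994609 + 5518086) = -5746/21635 + 294*1699/523601 = -5746/21635 + 294*(1/523601)*1699 = -5746/21635 + 499506/523601 = 7798200964/11328107635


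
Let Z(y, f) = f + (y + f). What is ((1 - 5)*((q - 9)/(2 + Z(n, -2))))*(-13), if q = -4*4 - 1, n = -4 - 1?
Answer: 1352/7 ≈ 193.14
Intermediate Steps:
n = -5
Z(y, f) = y + 2*f (Z(y, f) = f + (f + y) = y + 2*f)
q = -17 (q = -16 - 1 = -17)
((1 - 5)*((q - 9)/(2 + Z(n, -2))))*(-13) = ((1 - 5)*((-17 - 9)/(2 + (-5 + 2*(-2)))))*(-13) = -(-104)/(2 + (-5 - 4))*(-13) = -(-104)/(2 - 9)*(-13) = -(-104)/(-7)*(-13) = -(-104)*(-1)/7*(-13) = -4*26/7*(-13) = -104/7*(-13) = 1352/7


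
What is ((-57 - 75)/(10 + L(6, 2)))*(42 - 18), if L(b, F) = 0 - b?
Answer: -792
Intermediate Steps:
L(b, F) = -b
((-57 - 75)/(10 + L(6, 2)))*(42 - 18) = ((-57 - 75)/(10 - 1*6))*(42 - 18) = -132/(10 - 6)*24 = -132/4*24 = -132*1/4*24 = -33*24 = -792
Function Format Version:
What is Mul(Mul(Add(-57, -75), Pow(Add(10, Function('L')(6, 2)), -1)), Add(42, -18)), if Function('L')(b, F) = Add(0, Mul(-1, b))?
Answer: -792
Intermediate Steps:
Function('L')(b, F) = Mul(-1, b)
Mul(Mul(Add(-57, -75), Pow(Add(10, Function('L')(6, 2)), -1)), Add(42, -18)) = Mul(Mul(Add(-57, -75), Pow(Add(10, Mul(-1, 6)), -1)), Add(42, -18)) = Mul(Mul(-132, Pow(Add(10, -6), -1)), 24) = Mul(Mul(-132, Pow(4, -1)), 24) = Mul(Mul(-132, Rational(1, 4)), 24) = Mul(-33, 24) = -792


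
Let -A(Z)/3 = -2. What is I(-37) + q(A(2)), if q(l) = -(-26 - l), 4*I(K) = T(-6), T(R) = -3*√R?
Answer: 32 - 3*I*√6/4 ≈ 32.0 - 1.8371*I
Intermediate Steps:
I(K) = -3*I*√6/4 (I(K) = (-3*I*√6)/4 = -3*I*√6/4)
A(Z) = 6 (A(Z) = -3*(-2) = 6)
q(l) = 26 + l
I(-37) + q(A(2)) = -3*I*√6/4 + (26 + 6) = -3*I*√6/4 + 32 = 32 - 3*I*√6/4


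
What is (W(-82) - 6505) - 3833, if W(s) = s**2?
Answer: -3614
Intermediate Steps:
(W(-82) - 6505) - 3833 = ((-82)**2 - 6505) - 3833 = (6724 - 6505) - 3833 = 219 - 3833 = -3614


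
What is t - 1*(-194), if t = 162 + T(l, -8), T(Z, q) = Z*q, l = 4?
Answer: 324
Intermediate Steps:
t = 130 (t = 162 + 4*(-8) = 162 - 32 = 130)
t - 1*(-194) = 130 - 1*(-194) = 130 + 194 = 324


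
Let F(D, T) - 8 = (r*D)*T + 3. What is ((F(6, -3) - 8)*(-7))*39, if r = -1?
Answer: -5733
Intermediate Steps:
F(D, T) = 11 - D*T (F(D, T) = 8 + ((-D)*T + 3) = 8 + (-D*T + 3) = 8 + (3 - D*T) = 11 - D*T)
((F(6, -3) - 8)*(-7))*39 = (((11 - 1*6*(-3)) - 8)*(-7))*39 = (((11 + 18) - 8)*(-7))*39 = ((29 - 8)*(-7))*39 = (21*(-7))*39 = -147*39 = -5733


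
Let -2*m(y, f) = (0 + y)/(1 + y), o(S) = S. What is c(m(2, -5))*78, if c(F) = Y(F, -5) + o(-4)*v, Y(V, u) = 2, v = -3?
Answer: 1092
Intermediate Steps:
m(y, f) = -y/(2*(1 + y)) (m(y, f) = -(0 + y)/(2*(1 + y)) = -y/(2*(1 + y)))
c(F) = 14 (c(F) = 2 - 4*(-3) = 2 + 12 = 14)
c(m(2, -5))*78 = 14*78 = 1092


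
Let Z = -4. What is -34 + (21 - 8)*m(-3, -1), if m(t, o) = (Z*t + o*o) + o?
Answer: 122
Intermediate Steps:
m(t, o) = o + o² - 4*t (m(t, o) = (-4*t + o*o) + o = (-4*t + o²) + o = (o² - 4*t) + o = o + o² - 4*t)
-34 + (21 - 8)*m(-3, -1) = -34 + (21 - 8)*(-1 + (-1)² - 4*(-3)) = -34 + 13*(-1 + 1 + 12) = -34 + 13*12 = -34 + 156 = 122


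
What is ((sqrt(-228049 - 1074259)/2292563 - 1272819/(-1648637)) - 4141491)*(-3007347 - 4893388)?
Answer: 53944749240397536780/1648637 - 15801470*I*sqrt(325577)/2292563 ≈ 3.2721e+13 - 3932.8*I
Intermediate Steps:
((sqrt(-228049 - 1074259)/2292563 - 1272819/(-1648637)) - 4141491)*(-3007347 - 4893388) = ((sqrt(-1302308)*(1/2292563) - 1272819*(-1/1648637)) - 4141491)*(-7900735) = (((2*I*sqrt(325577))*(1/2292563) + 1272819/1648637) - 4141491)*(-7900735) = ((2*I*sqrt(325577)/2292563 + 1272819/1648637) - 4141491)*(-7900735) = ((1272819/1648637 + 2*I*sqrt(325577)/2292563) - 4141491)*(-7900735) = (-6827814024948/1648637 + 2*I*sqrt(325577)/2292563)*(-7900735) = 53944749240397536780/1648637 - 15801470*I*sqrt(325577)/2292563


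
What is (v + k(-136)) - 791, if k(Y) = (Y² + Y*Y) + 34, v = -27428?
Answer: 8807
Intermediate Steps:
k(Y) = 34 + 2*Y² (k(Y) = (Y² + Y²) + 34 = 2*Y² + 34 = 34 + 2*Y²)
(v + k(-136)) - 791 = (-27428 + (34 + 2*(-136)²)) - 791 = (-27428 + (34 + 2*18496)) - 791 = (-27428 + (34 + 36992)) - 791 = (-27428 + 37026) - 791 = 9598 - 791 = 8807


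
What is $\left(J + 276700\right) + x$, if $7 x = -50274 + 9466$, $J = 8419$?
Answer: $\frac{1955025}{7} \approx 2.7929 \cdot 10^{5}$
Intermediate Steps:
$x = - \frac{40808}{7}$ ($x = \frac{-50274 + 9466}{7} = \frac{1}{7} \left(-40808\right) = - \frac{40808}{7} \approx -5829.7$)
$\left(J + 276700\right) + x = \left(8419 + 276700\right) - \frac{40808}{7} = 285119 - \frac{40808}{7} = \frac{1955025}{7}$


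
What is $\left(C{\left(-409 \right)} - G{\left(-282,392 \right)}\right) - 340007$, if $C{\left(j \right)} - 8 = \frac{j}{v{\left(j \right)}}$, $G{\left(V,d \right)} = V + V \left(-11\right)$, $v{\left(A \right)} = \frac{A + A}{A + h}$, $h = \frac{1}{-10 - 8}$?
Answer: $- \frac{12348847}{36} \approx -3.4302 \cdot 10^{5}$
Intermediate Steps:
$h = - \frac{1}{18}$ ($h = \frac{1}{-18} = - \frac{1}{18} \approx -0.055556$)
$v{\left(A \right)} = \frac{2 A}{- \frac{1}{18} + A}$ ($v{\left(A \right)} = \frac{A + A}{A - \frac{1}{18}} = \frac{2 A}{- \frac{1}{18} + A}$)
$G{\left(V,d \right)} = - 10 V$ ($G{\left(V,d \right)} = V - 11 V = - 10 V$)
$C{\left(j \right)} = \frac{287}{36} + \frac{j}{2}$ ($C{\left(j \right)} = 8 + \frac{j}{36 j \frac{1}{-1 + 18 j}} = 8 + j \frac{-1 + 18 j}{36 j} = 8 + \left(- \frac{1}{36} + \frac{j}{2}\right) = \frac{287}{36} + \frac{j}{2}$)
$\left(C{\left(-409 \right)} - G{\left(-282,392 \right)}\right) - 340007 = \left(\left(\frac{287}{36} + \frac{1}{2} \left(-409\right)\right) - \left(-10\right) \left(-282\right)\right) - 340007 = \left(\left(\frac{287}{36} - \frac{409}{2}\right) - 2820\right) - 340007 = \left(- \frac{7075}{36} - 2820\right) - 340007 = - \frac{108595}{36} - 340007 = - \frac{12348847}{36}$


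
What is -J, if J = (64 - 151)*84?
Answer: 7308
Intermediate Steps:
J = -7308 (J = -87*84 = -7308)
-J = -1*(-7308) = 7308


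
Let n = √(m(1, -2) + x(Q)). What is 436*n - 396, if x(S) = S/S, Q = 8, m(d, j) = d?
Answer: -396 + 436*√2 ≈ 220.60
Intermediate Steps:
x(S) = 1
n = √2 (n = √(1 + 1) = √2 ≈ 1.4142)
436*n - 396 = 436*√2 - 396 = -396 + 436*√2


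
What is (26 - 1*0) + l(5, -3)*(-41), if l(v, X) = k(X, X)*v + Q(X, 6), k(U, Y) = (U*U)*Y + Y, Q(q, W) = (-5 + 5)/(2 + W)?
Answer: 6176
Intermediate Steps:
Q(q, W) = 0 (Q(q, W) = 0/(2 + W) = 0)
k(U, Y) = Y + Y*U² (k(U, Y) = U²*Y + Y = Y*U² + Y = Y + Y*U²)
l(v, X) = X*v*(1 + X²) (l(v, X) = (X*(1 + X²))*v + 0 = X*v*(1 + X²) + 0 = X*v*(1 + X²))
(26 - 1*0) + l(5, -3)*(-41) = (26 - 1*0) - 3*5*(1 + (-3)²)*(-41) = (26 + 0) - 3*5*(1 + 9)*(-41) = 26 - 3*5*10*(-41) = 26 - 150*(-41) = 26 + 6150 = 6176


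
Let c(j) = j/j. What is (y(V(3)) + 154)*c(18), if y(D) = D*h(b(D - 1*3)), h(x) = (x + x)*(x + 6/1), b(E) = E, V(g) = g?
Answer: 154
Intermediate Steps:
h(x) = 2*x*(6 + x) (h(x) = (2*x)*(x + 6*1) = (2*x)*(x + 6) = (2*x)*(6 + x) = 2*x*(6 + x))
c(j) = 1
y(D) = 2*D*(-3 + D)*(3 + D) (y(D) = D*(2*(D - 1*3)*(6 + (D - 1*3))) = D*(2*(D - 3)*(6 + (D - 3))) = D*(2*(-3 + D)*(6 + (-3 + D))) = D*(2*(-3 + D)*(3 + D)) = 2*D*(-3 + D)*(3 + D))
(y(V(3)) + 154)*c(18) = (2*3*(-9 + 3²) + 154)*1 = (2*3*(-9 + 9) + 154)*1 = (2*3*0 + 154)*1 = (0 + 154)*1 = 154*1 = 154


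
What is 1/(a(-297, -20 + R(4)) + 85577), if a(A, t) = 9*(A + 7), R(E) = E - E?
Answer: 1/82967 ≈ 1.2053e-5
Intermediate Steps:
R(E) = 0
a(A, t) = 63 + 9*A (a(A, t) = 9*(7 + A) = 63 + 9*A)
1/(a(-297, -20 + R(4)) + 85577) = 1/((63 + 9*(-297)) + 85577) = 1/((63 - 2673) + 85577) = 1/(-2610 + 85577) = 1/82967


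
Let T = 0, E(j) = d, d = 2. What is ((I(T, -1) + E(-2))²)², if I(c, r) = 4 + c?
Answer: 1296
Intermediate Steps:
E(j) = 2
((I(T, -1) + E(-2))²)² = (((4 + 0) + 2)²)² = ((4 + 2)²)² = (6²)² = 36² = 1296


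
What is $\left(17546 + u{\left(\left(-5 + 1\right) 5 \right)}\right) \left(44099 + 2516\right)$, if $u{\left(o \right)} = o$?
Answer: $816974490$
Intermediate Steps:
$\left(17546 + u{\left(\left(-5 + 1\right) 5 \right)}\right) \left(44099 + 2516\right) = \left(17546 + \left(-5 + 1\right) 5\right) \left(44099 + 2516\right) = \left(17546 - 20\right) 46615 = 17526 \cdot 46615 = 816974490$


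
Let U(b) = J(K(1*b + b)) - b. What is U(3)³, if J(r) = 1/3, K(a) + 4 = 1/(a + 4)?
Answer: -512/27 ≈ -18.963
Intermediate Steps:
K(a) = -4 + 1/(4 + a) (K(a) = -4 + 1/(a + 4) = -4 + 1/(4 + a))
J(r) = ⅓
U(b) = ⅓ - b
U(3)³ = (⅓ - 1*3)³ = (⅓ - 3)³ = (-8/3)³ = -512/27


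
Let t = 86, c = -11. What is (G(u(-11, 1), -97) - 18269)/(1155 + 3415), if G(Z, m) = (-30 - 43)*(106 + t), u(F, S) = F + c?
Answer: -6457/914 ≈ -7.0646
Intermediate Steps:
u(F, S) = -11 + F (u(F, S) = F - 11 = -11 + F)
G(Z, m) = -14016 (G(Z, m) = (-30 - 43)*(106 + 86) = -73*192 = -14016)
(G(u(-11, 1), -97) - 18269)/(1155 + 3415) = (-14016 - 18269)/(1155 + 3415) = -32285/4570 = -32285*1/4570 = -6457/914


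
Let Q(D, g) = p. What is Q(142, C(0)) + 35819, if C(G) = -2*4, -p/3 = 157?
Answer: 35348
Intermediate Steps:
p = -471 (p = -3*157 = -471)
C(G) = -8
Q(D, g) = -471
Q(142, C(0)) + 35819 = -471 + 35819 = 35348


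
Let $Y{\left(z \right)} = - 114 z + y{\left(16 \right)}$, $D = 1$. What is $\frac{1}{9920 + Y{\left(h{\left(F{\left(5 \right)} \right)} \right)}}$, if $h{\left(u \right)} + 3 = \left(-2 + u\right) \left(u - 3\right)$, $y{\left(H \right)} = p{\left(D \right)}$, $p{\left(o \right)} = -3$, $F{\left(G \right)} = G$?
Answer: $\frac{1}{9575} \approx 0.00010444$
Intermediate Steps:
$y{\left(H \right)} = -3$
$h{\left(u \right)} = -3 + \left(-3 + u\right) \left(-2 + u\right)$ ($h{\left(u \right)} = -3 + \left(-2 + u\right) \left(u - 3\right) = -3 + \left(-2 + u\right) \left(-3 + u\right) = -3 + \left(-3 + u\right) \left(-2 + u\right)$)
$Y{\left(z \right)} = -3 - 114 z$ ($Y{\left(z \right)} = - 114 z - 3 = -3 - 114 z$)
$\frac{1}{9920 + Y{\left(h{\left(F{\left(5 \right)} \right)} \right)}} = \frac{1}{9920 - \left(3 + 114 \left(3 + 5^{2} - 25\right)\right)} = \frac{1}{9920 - \left(3 + 114 \left(3 + 25 - 25\right)\right)} = \frac{1}{9920 - 345} = \frac{1}{9575}$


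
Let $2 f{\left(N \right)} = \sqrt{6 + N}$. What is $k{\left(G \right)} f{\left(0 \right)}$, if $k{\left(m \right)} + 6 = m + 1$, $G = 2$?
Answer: $- \frac{3 \sqrt{6}}{2} \approx -3.6742$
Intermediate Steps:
$f{\left(N \right)} = \frac{\sqrt{6 + N}}{2}$
$k{\left(m \right)} = -5 + m$ ($k{\left(m \right)} = -6 + \left(m + 1\right) = -6 + \left(1 + m\right) = -5 + m$)
$k{\left(G \right)} f{\left(0 \right)} = \left(-5 + 2\right) \frac{\sqrt{6 + 0}}{2} = - 3 \frac{\sqrt{6}}{2} = - \frac{3 \sqrt{6}}{2}$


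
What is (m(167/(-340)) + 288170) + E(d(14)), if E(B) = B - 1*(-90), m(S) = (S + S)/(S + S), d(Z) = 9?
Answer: 288270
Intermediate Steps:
m(S) = 1 (m(S) = (2*S)/((2*S)) = (2*S)*(1/(2*S)) = 1)
E(B) = 90 + B (E(B) = B + 90 = 90 + B)
(m(167/(-340)) + 288170) + E(d(14)) = (1 + 288170) + (90 + 9) = 288171 + 99 = 288270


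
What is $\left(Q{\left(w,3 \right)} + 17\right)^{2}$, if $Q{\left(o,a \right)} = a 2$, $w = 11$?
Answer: $529$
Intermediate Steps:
$Q{\left(o,a \right)} = 2 a$
$\left(Q{\left(w,3 \right)} + 17\right)^{2} = \left(2 \cdot 3 + 17\right)^{2} = \left(6 + 17\right)^{2} = 23^{2} = 529$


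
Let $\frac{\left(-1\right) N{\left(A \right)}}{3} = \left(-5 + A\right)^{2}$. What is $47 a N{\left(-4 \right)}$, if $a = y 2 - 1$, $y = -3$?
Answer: $79947$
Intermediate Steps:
$N{\left(A \right)} = - 3 \left(-5 + A\right)^{2}$
$a = -7$ ($a = \left(-3\right) 2 - 1 = -6 - 1 = -7$)
$47 a N{\left(-4 \right)} = 47 \left(-7\right) \left(- 3 \left(-5 - 4\right)^{2}\right) = - 329 \left(- 3 \left(-9\right)^{2}\right) = - 329 \left(\left(-3\right) 81\right) = \left(-329\right) \left(-243\right) = 79947$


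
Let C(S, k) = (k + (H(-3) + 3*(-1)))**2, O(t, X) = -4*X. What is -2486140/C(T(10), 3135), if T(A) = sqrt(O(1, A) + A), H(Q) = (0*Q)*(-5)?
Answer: -621535/2452356 ≈ -0.25344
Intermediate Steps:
H(Q) = 0 (H(Q) = 0*(-5) = 0)
T(A) = sqrt(3)*sqrt(-A) (T(A) = sqrt(-4*A + A) = sqrt(-3*A) = sqrt(3)*sqrt(-A))
C(S, k) = (-3 + k)**2 (C(S, k) = (k + (0 + 3*(-1)))**2 = (k + (0 - 3))**2 = (k - 3)**2 = (-3 + k)**2)
-2486140/C(T(10), 3135) = -2486140/(-3 + 3135)**2 = -2486140/(3132**2) = -2486140/9809424 = -2486140*1/9809424 = -621535/2452356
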